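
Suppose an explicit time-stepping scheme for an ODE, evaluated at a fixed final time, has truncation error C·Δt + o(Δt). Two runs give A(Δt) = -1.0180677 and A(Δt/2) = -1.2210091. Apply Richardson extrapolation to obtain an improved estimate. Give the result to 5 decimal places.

-1.42395

The leading error scales as Δt; refining by a factor of 2 reduces it by 2^1 = 2.
Extrapolated value = (2·A(Δt/2) − A(Δt)) / (2 − 1)
= (2·(-1.2210091) − (-1.0180677)) / 1
= -1.4239505 / 1 = -1.4239505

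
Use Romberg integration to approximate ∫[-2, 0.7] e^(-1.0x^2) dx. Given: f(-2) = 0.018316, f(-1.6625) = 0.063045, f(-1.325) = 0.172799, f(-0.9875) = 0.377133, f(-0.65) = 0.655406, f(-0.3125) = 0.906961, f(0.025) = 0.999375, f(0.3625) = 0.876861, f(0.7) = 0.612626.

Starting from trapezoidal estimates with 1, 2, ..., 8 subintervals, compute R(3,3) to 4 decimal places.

R(0,0) (trapezoid, 1 panel, h=2.7000): 0.851772
R(1,0) (trapezoid, 2 panels, h=1.3500): 1.310684
R(2,0) (trapezoid, 4 panels, h=0.6750): 1.446559
R(3,0) (trapezoid, 8 panels, h=0.3375): 1.473880
R(1,1) = 1.310684 + (1.310684 − 0.851772)/3 = 1.463655
R(2,1) = 1.446559 + (1.446559 − 1.310684)/3 = 1.491851
R(3,1) = 1.473880 + (1.473880 − 1.446559)/3 = 1.482987
R(2,2) = 1.491851 + (1.491851 − 1.463655)/15 = 1.493731
R(3,2) = 1.482987 + (1.482987 − 1.491851)/15 = 1.482396
R(3,3) = 1.482396 + (1.482396 − 1.493731)/63 = 1.482216

1.4822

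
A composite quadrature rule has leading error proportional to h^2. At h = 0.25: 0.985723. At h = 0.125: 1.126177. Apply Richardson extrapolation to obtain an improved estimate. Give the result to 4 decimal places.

1.1730

The leading error scales as h^2; refining by a factor of 2 reduces it by 2^2 = 4.
Extrapolated value = (4·A(h/2) − A(h)) / (4 − 1)
= (4·1.126177 − 0.985723) / 3
= 3.518985 / 3 = 1.172995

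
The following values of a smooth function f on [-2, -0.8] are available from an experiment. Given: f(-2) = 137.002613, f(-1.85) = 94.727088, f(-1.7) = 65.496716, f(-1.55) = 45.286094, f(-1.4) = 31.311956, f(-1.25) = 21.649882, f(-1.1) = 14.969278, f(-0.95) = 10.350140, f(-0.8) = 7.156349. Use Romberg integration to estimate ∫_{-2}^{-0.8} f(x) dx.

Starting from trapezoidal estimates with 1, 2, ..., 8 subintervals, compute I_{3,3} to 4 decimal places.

I_{0,0} (trapezoid, 1 panel, h=1.2000): 86.495377
I_{1,0} (trapezoid, 2 panels, h=0.6000): 62.034862
I_{2,0} (trapezoid, 4 panels, h=0.3000): 55.157229
I_{3,0} (trapezoid, 8 panels, h=0.1500): 53.380595
I_{1,1} = 62.034862 + (62.034862 − 86.495377)/3 = 53.881357
I_{2,1} = 55.157229 + (55.157229 − 62.034862)/3 = 52.864685
I_{3,1} = 53.380595 + (53.380595 − 55.157229)/3 = 52.788384
I_{2,2} = 52.864685 + (52.864685 − 53.881357)/15 = 52.796907
I_{3,2} = 52.788384 + (52.788384 − 52.864685)/15 = 52.783297
I_{3,3} = 52.783297 + (52.783297 − 52.796907)/63 = 52.783081

52.7831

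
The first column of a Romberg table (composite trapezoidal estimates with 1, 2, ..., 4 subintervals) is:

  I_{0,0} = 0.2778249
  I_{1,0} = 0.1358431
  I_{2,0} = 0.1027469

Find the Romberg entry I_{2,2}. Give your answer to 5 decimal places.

0.09193

Richardson extrapolation on the trapezoidal column (denominator 4−1=3):
I_{1,1} = 0.1358431 + (0.1358431 − 0.2778249)/3 = 0.0885158
I_{2,1} = (4·0.1027469 − 0.1358431) / 3 = 0.0917148
I_{2,2} = (16·0.0917148 − 0.0885158) / 15 = 0.0919281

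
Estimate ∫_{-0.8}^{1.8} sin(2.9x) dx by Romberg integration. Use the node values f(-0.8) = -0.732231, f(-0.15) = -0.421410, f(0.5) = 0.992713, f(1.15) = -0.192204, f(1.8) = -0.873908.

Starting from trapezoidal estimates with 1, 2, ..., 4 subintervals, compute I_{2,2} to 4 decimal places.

I_{0,0} (trapezoid, 1 panel, h=2.6000): -2.087981
I_{1,0} (trapezoid, 2 panels, h=1.3000): 0.246537
I_{2,0} (trapezoid, 4 panels, h=0.6500): -0.275581
I_{1,1} = 0.246537 + (0.246537 − (-2.087981))/3 = 1.024710
I_{2,1} = -0.275581 + (-0.275581 − 0.246537)/3 = -0.449620
I_{2,2} = -0.449620 + (-0.449620 − 1.024710)/15 = -0.547909

-0.5479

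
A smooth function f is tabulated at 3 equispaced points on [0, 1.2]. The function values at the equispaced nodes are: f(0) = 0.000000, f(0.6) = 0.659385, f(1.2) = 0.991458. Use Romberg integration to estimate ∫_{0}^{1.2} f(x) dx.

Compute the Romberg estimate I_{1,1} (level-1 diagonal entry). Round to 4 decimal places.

0.7258

I_{0,0} (trapezoid, 1 panel, h=1.2000): 0.594875
I_{1,0} (trapezoid, 2 panels, h=0.6000): 0.693068
I_{1,1} = 0.693068 + (0.693068 − 0.594875)/3 = 0.725799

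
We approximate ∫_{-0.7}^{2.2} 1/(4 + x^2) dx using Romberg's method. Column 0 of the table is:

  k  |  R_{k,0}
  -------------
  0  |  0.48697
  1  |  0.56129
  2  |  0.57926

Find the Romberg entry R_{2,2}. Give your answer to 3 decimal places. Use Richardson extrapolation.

0.585

Richardson extrapolation on the trapezoidal column (denominator 4−1=3):
R_{1,1} = 0.56129 + (0.56129 − 0.48697)/3 = 0.58606
R_{2,1} = 0.57926 + (0.57926 − 0.56129)/3 = 0.58525
R_{2,2} = 0.58525 + (0.58525 − 0.58606)/15 = 0.58520
(Column j=1 coincides with Simpson's rule on the same nodes.)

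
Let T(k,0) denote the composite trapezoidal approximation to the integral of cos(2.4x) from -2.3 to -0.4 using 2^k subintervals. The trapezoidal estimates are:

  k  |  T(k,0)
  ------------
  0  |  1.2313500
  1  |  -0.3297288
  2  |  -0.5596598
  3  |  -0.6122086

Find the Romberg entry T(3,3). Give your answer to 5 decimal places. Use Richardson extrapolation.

-0.62940

Richardson extrapolation on the trapezoidal column (denominator 4−1=3):
T(1,1) = -0.3297288 + (-0.3297288 − 1.2313500)/3 = -0.8500884
T(2,1) = -0.5596598 + (-0.5596598 − (-0.3297288))/3 = -0.6363035
T(3,1) = (4·(-0.6122086) − (-0.5596598)) / 3 = -0.6297249
T(2,2) = -0.6363035 + (-0.6363035 − (-0.8500884))/15 = -0.6220512
T(3,2) = -0.6297249 + (-0.6297249 − (-0.6363035))/15 = -0.6292863
T(3,3) = -0.6292863 + (-0.6292863 − (-0.6220512))/63 = -0.6294011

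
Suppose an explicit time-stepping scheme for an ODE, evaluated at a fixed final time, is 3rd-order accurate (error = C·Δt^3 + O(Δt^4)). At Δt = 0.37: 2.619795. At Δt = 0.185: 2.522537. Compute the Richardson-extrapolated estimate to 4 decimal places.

The leading error scales as Δt^3; refining by a factor of 2 reduces it by 2^3 = 8.
Extrapolated value = (8·A(Δt/2) − A(Δt)) / (8 − 1)
= (8·2.522537 − 2.619795) / 7
= 17.560501 / 7 = 2.508643

2.5086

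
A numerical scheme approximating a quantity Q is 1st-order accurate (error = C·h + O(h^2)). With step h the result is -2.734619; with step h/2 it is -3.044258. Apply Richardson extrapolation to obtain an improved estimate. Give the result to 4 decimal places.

Extrapolated value = (2·A(h/2) − A(h)) / (2 − 1)
= (2·(-3.044258) − (-2.734619)) / 1
= -3.353897 / 1 = -3.353897

-3.3539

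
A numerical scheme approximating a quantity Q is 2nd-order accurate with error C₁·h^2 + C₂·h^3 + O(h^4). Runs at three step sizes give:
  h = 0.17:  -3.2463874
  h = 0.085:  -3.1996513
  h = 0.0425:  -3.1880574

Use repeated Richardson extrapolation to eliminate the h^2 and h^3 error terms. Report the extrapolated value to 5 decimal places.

-3.18421

First eliminate the h^2 term (factor 2^2 = 4):
  B₁ = (4·(-3.1996513) − (-3.2463874))/3 = -3.1840726
  B₂ = (4·(-3.1880574) − (-3.1996513))/3 = -3.1841928
Then eliminate the h^3 term (factor 2^3 = 8):
  (8·(-3.1841928) − (-3.1840726))/7 = -3.1842100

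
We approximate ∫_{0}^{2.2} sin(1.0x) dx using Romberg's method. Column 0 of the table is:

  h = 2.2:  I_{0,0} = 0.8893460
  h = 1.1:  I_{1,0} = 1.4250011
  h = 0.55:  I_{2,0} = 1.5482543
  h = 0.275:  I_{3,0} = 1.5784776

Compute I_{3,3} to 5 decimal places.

1.58850

Richardson extrapolation on the trapezoidal column (denominator 4−1=3):
I_{1,1} = (4·1.4250011 − 0.8893460) / 3 = 1.6035528
I_{2,1} = (4·1.5482543 − 1.4250011) / 3 = 1.5893387
I_{3,1} = (4·1.5784776 − 1.5482543) / 3 = 1.5885520
I_{2,2} = 1.5893387 + (1.5893387 − 1.6035528)/15 = 1.5883911
I_{3,2} = (16·1.5885520 − 1.5893387) / 15 = 1.5884996
I_{3,3} = (64·1.5884996 − 1.5883911) / 63 = 1.5885013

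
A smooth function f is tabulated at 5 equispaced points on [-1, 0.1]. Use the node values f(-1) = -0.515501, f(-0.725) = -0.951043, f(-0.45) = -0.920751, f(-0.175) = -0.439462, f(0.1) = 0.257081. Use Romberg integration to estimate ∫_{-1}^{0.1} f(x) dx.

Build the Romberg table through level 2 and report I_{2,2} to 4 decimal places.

-0.7010

I_{0,0} (trapezoid, 1 panel, h=1.1000): -0.142131
I_{1,0} (trapezoid, 2 panels, h=0.5500): -0.577479
I_{2,0} (trapezoid, 4 panels, h=0.2750): -0.671128
I_{1,1} = -0.577479 + (-0.577479 − (-0.142131))/3 = -0.722595
I_{2,1} = -0.671128 + (-0.671128 − (-0.577479))/3 = -0.702344
I_{2,2} = -0.702344 + (-0.702344 − (-0.722595))/15 = -0.700994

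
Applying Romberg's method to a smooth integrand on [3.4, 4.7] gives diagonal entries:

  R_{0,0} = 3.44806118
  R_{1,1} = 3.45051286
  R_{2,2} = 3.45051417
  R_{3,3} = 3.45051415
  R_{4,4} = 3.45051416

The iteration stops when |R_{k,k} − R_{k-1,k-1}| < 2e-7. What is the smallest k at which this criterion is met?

|R_{1,1} − R_{0,0}| = 0.00245168 ≥ 2e-7
|R_{2,2} − R_{1,1}| = 0.00000131 ≥ 2e-7
|R_{3,3} − R_{2,2}| = 0.00000002 < 2e-7

k = 3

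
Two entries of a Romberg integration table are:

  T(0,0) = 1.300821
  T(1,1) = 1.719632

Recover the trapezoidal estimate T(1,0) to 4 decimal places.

1.6149

From T(1,1) = (4·T(1,0) − T(0,0))/3, solve for T(1,0):
4·T(1,0) = 3·1.719632 + 1.300821 = 6.459717
T(1,0) = 1.614929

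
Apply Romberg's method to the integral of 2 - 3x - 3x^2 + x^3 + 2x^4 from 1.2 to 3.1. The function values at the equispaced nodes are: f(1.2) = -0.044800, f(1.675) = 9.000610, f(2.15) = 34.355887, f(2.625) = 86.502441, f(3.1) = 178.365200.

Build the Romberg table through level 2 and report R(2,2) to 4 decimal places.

99.5729

R(0,0) (trapezoid, 1 panel, h=1.9000): 169.404380
R(1,0) (trapezoid, 2 panels, h=0.9500): 117.340283
R(2,0) (trapezoid, 4 panels, h=0.4750): 104.034091
R(1,1) = 117.340283 + (117.340283 − 169.404380)/3 = 99.985584
R(2,1) = 104.034091 + (104.034091 − 117.340283)/3 = 99.598694
R(2,2) = 99.598694 + (99.598694 − 99.985584)/15 = 99.572901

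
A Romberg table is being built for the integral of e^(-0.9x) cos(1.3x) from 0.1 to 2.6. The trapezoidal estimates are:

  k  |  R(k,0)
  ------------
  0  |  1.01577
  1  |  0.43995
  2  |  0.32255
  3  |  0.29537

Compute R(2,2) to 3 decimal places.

R(1,1) = 0.43995 + (0.43995 − 1.01577)/3 = 0.24801
R(2,1) = (4·0.32255 − 0.43995) / 3 = 0.28342
R(2,2) = (16·0.28342 − 0.24801) / 15 = 0.28578

0.286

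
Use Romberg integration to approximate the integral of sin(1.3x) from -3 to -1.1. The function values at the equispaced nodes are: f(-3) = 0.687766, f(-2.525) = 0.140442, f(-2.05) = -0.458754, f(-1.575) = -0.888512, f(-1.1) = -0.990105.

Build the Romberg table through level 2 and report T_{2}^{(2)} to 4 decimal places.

T_{0}^{(0)} (trapezoid, 1 panel, h=1.9000): -0.287222
T_{1}^{(0)} (trapezoid, 2 panels, h=0.9500): -0.579427
T_{2}^{(0)} (trapezoid, 4 panels, h=0.4750): -0.645047
T_{1}^{(1)} = -0.579427 + (-0.579427 − (-0.287222))/3 = -0.676829
T_{2}^{(1)} = -0.645047 + (-0.645047 − (-0.579427))/3 = -0.666920
T_{2}^{(2)} = -0.666920 + (-0.666920 − (-0.676829))/15 = -0.666259

-0.6663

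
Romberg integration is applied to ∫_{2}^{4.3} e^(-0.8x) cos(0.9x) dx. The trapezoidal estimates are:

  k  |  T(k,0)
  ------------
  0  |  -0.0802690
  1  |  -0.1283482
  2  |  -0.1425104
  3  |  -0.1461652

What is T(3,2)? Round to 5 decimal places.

-0.14739

Richardson extrapolation on the trapezoidal column (denominator 4−1=3):
T(2,1) = (4·(-0.1425104) − (-0.1283482)) / 3 = -0.1472311
T(3,1) = (4·(-0.1461652) − (-0.1425104)) / 3 = -0.1473835
T(3,2) = -0.1473835 + (-0.1473835 − (-0.1472311))/15 = -0.1473937
(Column j=1 coincides with Simpson's rule on the same nodes.)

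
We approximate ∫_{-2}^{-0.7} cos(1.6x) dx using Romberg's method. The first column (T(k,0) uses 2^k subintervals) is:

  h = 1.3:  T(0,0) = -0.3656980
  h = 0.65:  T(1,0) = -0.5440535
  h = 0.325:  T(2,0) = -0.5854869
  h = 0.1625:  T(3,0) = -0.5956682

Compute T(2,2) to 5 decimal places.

-0.59902

Richardson extrapolation on the trapezoidal column (denominator 4−1=3):
T(1,1) = (4·(-0.5440535) − (-0.3656980)) / 3 = -0.6035053
T(2,1) = -0.5854869 + (-0.5854869 − (-0.5440535))/3 = -0.5992980
T(2,2) = (16·(-0.5992980) − (-0.6035053)) / 15 = -0.5990175
(Column j=1 coincides with Simpson's rule on the same nodes.)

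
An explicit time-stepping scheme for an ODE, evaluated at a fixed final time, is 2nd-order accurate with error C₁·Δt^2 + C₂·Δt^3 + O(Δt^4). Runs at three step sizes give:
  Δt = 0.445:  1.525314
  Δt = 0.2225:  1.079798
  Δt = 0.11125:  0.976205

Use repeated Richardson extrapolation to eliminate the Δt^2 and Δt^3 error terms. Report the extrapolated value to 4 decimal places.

First eliminate the Δt^2 term (factor 2^2 = 4):
  B₁ = (4·1.079798 − 1.525314)/3 = 0.931293
  B₂ = (4·0.976205 − 1.079798)/3 = 0.941674
Then eliminate the Δt^3 term (factor 2^3 = 8):
  (8·0.941674 − 0.931293)/7 = 0.943157

0.9432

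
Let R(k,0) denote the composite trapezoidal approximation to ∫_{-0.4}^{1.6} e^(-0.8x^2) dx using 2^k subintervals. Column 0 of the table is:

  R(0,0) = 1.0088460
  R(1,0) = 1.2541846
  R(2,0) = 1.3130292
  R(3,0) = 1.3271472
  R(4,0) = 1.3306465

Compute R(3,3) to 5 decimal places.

Richardson extrapolation on the trapezoidal column (denominator 4−1=3):
R(1,1) = 1.2541846 + (1.2541846 − 1.0088460)/3 = 1.3359641
R(2,1) = 1.3130292 + (1.3130292 − 1.2541846)/3 = 1.3326441
R(3,1) = 1.3271472 + (1.3271472 − 1.3130292)/3 = 1.3318532
R(2,2) = 1.3326441 + (1.3326441 − 1.3359641)/15 = 1.3324228
R(3,2) = 1.3318532 + (1.3318532 − 1.3326441)/15 = 1.3318005
R(3,3) = 1.3318005 + (1.3318005 − 1.3324228)/63 = 1.3317906

1.33179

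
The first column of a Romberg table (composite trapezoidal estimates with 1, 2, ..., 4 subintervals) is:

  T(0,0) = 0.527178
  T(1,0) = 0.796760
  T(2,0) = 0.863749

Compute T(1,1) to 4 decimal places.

T(1,1) = (4·0.796760 − 0.527178) / 3 = 0.886621

0.8866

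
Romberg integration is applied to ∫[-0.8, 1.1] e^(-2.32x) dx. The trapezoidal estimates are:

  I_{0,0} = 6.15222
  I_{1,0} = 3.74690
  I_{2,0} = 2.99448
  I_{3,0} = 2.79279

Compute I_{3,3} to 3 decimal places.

I_{1,1} = 3.74690 + (3.74690 − 6.15222)/3 = 2.94513
I_{2,1} = (4·2.99448 − 3.74690) / 3 = 2.74367
I_{3,1} = (4·2.79279 − 2.99448) / 3 = 2.72556
I_{2,2} = 2.74367 + (2.74367 − 2.94513)/15 = 2.73024
I_{3,2} = (16·2.72556 − 2.74367) / 15 = 2.72435
I_{3,3} = 2.72435 + (2.72435 − 2.73024)/63 = 2.72426

2.724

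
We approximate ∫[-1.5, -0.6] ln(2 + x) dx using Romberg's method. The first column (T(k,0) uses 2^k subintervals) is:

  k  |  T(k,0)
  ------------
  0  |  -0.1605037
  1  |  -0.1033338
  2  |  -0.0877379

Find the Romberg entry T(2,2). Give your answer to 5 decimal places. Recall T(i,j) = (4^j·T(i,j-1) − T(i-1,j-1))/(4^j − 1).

Richardson extrapolation on the trapezoidal column (denominator 4−1=3):
T(1,1) = -0.1033338 + (-0.1033338 − (-0.1605037))/3 = -0.0842772
T(2,1) = (4·(-0.0877379) − (-0.1033338)) / 3 = -0.0825393
T(2,2) = -0.0825393 + (-0.0825393 − (-0.0842772))/15 = -0.0824234

-0.08242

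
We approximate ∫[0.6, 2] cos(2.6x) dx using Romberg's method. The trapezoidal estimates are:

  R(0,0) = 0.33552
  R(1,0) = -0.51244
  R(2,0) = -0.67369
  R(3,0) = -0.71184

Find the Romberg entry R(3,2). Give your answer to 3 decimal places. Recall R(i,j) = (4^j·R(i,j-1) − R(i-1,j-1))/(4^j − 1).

Richardson extrapolation on the trapezoidal column (denominator 4−1=3):
R(2,1) = (4·(-0.67369) − (-0.51244)) / 3 = -0.72744
R(3,1) = -0.71184 + (-0.71184 − (-0.67369))/3 = -0.72456
R(3,2) = -0.72456 + (-0.72456 − (-0.72744))/15 = -0.72437
(Column j=1 coincides with Simpson's rule on the same nodes.)

-0.724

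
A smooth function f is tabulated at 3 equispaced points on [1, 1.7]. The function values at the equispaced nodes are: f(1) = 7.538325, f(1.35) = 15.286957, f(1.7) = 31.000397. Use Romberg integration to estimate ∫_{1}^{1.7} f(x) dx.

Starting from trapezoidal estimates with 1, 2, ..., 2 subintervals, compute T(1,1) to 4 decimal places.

T(0,0) (trapezoid, 1 panel, h=0.7000): 13.488553
T(1,0) (trapezoid, 2 panels, h=0.3500): 12.094711
T(1,1) = 12.094711 + (12.094711 − 13.488553)/3 = 11.630097

11.6301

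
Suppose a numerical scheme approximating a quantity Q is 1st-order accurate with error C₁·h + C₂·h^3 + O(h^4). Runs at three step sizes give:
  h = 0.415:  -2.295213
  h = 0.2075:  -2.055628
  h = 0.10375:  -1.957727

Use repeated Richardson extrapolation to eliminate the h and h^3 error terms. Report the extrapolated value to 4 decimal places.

First eliminate the h term (factor 2^1 = 2):
  B₁ = (2·(-2.055628) − (-2.295213))/1 = -1.816043
  B₂ = (2·(-1.957727) − (-2.055628))/1 = -1.859826
Then eliminate the h^3 term (factor 2^3 = 8):
  (8·(-1.859826) − (-1.816043))/7 = -1.866081

-1.8661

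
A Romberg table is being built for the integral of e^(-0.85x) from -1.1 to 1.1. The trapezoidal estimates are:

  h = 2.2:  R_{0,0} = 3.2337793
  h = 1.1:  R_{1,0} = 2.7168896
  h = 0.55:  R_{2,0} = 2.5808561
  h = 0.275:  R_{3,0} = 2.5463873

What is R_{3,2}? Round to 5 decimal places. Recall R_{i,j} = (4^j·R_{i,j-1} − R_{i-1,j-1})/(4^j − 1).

2.53486

Richardson extrapolation on the trapezoidal column (denominator 4−1=3):
R_{2,1} = (4·2.5808561 − 2.7168896) / 3 = 2.5355116
R_{3,1} = 2.5463873 + (2.5463873 − 2.5808561)/3 = 2.5348977
R_{3,2} = 2.5348977 + (2.5348977 − 2.5355116)/15 = 2.5348568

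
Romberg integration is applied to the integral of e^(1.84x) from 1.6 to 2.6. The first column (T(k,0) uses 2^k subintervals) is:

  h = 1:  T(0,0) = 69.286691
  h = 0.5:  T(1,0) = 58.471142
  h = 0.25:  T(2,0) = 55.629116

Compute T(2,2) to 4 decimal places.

54.6695

Richardson extrapolation on the trapezoidal column (denominator 4−1=3):
T(1,1) = (4·58.471142 − 69.286691) / 3 = 54.865959
T(2,1) = 55.629116 + (55.629116 − 58.471142)/3 = 54.681774
T(2,2) = 54.681774 + (54.681774 − 54.865959)/15 = 54.669495
(Column j=1 coincides with Simpson's rule on the same nodes.)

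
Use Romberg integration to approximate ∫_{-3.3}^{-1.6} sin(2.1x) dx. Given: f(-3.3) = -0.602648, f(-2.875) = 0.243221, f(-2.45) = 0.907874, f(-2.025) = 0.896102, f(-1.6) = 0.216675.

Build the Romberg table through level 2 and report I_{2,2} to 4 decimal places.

0.8434

I_{0,0} (trapezoid, 1 panel, h=1.7000): -0.328077
I_{1,0} (trapezoid, 2 panels, h=0.8500): 0.607654
I_{2,0} (trapezoid, 4 panels, h=0.4250): 0.788039
I_{1,1} = 0.607654 + (0.607654 − (-0.328077))/3 = 0.919564
I_{2,1} = 0.788039 + (0.788039 − 0.607654)/3 = 0.848167
I_{2,2} = 0.848167 + (0.848167 − 0.919564)/15 = 0.843407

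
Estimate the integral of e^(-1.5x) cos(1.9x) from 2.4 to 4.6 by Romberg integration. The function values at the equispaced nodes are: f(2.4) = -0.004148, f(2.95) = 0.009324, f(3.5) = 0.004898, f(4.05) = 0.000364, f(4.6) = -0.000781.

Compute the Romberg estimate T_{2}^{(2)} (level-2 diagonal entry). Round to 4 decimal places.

0.0082

T_{0}^{(0)} (trapezoid, 1 panel, h=2.2000): -0.005422
T_{1}^{(0)} (trapezoid, 2 panels, h=1.1000): 0.002677
T_{2}^{(0)} (trapezoid, 4 panels, h=0.5500): 0.006667
T_{1}^{(1)} = 0.002677 + (0.002677 − (-0.005422))/3 = 0.005377
T_{2}^{(1)} = 0.006667 + (0.006667 − 0.002677)/3 = 0.007997
T_{2}^{(2)} = 0.007997 + (0.007997 − 0.005377)/15 = 0.008172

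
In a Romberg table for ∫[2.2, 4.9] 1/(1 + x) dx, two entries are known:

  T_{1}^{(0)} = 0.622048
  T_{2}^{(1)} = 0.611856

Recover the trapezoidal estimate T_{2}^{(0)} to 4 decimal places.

0.6144

From T_{2}^{(1)} = (4·T_{2}^{(0)} − T_{1}^{(0)})/3, solve for T_{2}^{(0)}:
4·T_{2}^{(0)} = 3·0.611856 + 0.622048 = 2.457616
T_{2}^{(0)} = 0.614404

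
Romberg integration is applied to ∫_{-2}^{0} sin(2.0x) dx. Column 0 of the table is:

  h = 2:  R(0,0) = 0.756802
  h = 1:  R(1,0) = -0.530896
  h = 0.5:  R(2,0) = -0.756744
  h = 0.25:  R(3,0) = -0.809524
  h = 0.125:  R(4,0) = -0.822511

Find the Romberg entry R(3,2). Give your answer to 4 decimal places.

-0.8268

R(2,1) = (4·(-0.756744) − (-0.530896)) / 3 = -0.832027
R(3,1) = -0.809524 + (-0.809524 − (-0.756744))/3 = -0.827117
R(3,2) = -0.827117 + (-0.827117 − (-0.832027))/15 = -0.826790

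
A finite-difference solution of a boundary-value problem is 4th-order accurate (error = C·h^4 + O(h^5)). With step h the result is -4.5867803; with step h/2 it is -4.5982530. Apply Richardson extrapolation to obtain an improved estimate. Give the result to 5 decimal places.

-4.59902

The leading error scales as h^4; refining by a factor of 2 reduces it by 2^4 = 16.
Extrapolated value = (16·A(h/2) − A(h)) / (16 − 1)
= (16·(-4.5982530) − (-4.5867803)) / 15
= -68.9852677 / 15 = -4.5990178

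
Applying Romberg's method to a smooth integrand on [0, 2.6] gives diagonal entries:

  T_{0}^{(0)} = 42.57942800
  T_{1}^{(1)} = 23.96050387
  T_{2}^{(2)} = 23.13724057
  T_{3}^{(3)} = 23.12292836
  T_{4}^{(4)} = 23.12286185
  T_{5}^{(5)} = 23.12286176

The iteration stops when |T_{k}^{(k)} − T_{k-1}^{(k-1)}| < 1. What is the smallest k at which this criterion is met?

k = 2

|T_{1}^{(1)} − T_{0}^{(0)}| = 18.61892413 ≥ 1
|T_{2}^{(2)} − T_{1}^{(1)}| = 0.82326330 < 1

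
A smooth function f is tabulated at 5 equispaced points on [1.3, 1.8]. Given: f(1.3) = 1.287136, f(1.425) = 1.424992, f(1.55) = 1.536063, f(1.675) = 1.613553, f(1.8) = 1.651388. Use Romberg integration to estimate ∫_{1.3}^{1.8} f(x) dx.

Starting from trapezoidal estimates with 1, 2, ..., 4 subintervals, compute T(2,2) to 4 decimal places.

0.7569

T(0,0) (trapezoid, 1 panel, h=0.5000): 0.734631
T(1,0) (trapezoid, 2 panels, h=0.2500): 0.751331
T(2,0) (trapezoid, 4 panels, h=0.1250): 0.755484
T(1,1) = 0.751331 + (0.751331 − 0.734631)/3 = 0.756898
T(2,1) = 0.755484 + (0.755484 − 0.751331)/3 = 0.756868
T(2,2) = 0.756868 + (0.756868 − 0.756898)/15 = 0.756866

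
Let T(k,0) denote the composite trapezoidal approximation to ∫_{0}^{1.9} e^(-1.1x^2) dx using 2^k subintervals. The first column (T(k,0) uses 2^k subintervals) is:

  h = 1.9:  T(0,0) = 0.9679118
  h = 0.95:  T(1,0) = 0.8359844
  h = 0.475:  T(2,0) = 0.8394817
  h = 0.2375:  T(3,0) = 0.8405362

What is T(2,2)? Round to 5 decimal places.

T(1,1) = 0.8359844 + (0.8359844 − 0.9679118)/3 = 0.7920086
T(2,1) = (4·0.8394817 − 0.8359844) / 3 = 0.8406475
T(2,2) = 0.8406475 + (0.8406475 − 0.7920086)/15 = 0.8438901
(Column j=1 coincides with Simpson's rule on the same nodes.)

0.84389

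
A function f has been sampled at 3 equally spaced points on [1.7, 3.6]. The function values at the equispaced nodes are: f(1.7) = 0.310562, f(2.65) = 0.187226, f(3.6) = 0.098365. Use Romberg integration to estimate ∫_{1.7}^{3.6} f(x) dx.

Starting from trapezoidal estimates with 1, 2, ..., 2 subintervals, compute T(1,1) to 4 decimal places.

0.3666

T(0,0) (trapezoid, 1 panel, h=1.9000): 0.388481
T(1,0) (trapezoid, 2 panels, h=0.9500): 0.372105
T(1,1) = 0.372105 + (0.372105 − 0.388481)/3 = 0.366646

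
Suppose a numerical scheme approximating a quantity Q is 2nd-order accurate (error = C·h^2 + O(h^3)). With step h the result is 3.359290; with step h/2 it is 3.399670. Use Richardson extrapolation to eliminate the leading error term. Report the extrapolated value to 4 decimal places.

The leading error scales as h^2; refining by a factor of 2 reduces it by 2^2 = 4.
Extrapolated value = (4·A(h/2) − A(h)) / (4 − 1)
= (4·3.399670 − 3.359290) / 3
= 10.239390 / 3 = 3.413130

3.4131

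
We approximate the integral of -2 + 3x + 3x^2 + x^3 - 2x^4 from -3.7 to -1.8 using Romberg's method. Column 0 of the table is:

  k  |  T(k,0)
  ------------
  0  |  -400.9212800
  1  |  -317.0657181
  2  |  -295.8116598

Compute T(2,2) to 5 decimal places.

Richardson extrapolation on the trapezoidal column (denominator 4−1=3):
T(1,1) = (4·(-317.0657181) − (-400.9212800)) / 3 = -289.1138641
T(2,1) = (4·(-295.8116598) − (-317.0657181)) / 3 = -288.7269737
T(2,2) = (16·(-288.7269737) − (-289.1138641)) / 15 = -288.7011810

-288.70118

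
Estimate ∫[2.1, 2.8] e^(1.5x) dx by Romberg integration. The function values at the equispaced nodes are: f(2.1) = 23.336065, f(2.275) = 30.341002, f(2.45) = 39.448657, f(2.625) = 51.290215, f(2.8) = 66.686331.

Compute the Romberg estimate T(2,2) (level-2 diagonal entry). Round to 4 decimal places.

T(0,0) (trapezoid, 1 panel, h=0.7000): 31.507839
T(1,0) (trapezoid, 2 panels, h=0.3500): 29.560949
T(2,0) (trapezoid, 4 panels, h=0.1750): 29.065938
T(1,1) = 29.560949 + (29.560949 − 31.507839)/3 = 28.911986
T(2,1) = 29.065938 + (29.065938 − 29.560949)/3 = 28.900934
T(2,2) = 28.900934 + (28.900934 − 28.911986)/15 = 28.900197

28.9002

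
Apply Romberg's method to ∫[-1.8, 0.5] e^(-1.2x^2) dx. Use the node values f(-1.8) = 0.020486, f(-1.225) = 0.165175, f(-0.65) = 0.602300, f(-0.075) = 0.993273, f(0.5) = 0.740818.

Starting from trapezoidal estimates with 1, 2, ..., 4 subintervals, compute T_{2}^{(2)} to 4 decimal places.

T_{0}^{(0)} (trapezoid, 1 panel, h=2.3000): 0.875500
T_{1}^{(0)} (trapezoid, 2 panels, h=1.1500): 1.130395
T_{2}^{(0)} (trapezoid, 4 panels, h=0.5750): 1.231305
T_{1}^{(1)} = 1.130395 + (1.130395 − 0.875500)/3 = 1.215360
T_{2}^{(1)} = 1.231305 + (1.231305 − 1.130395)/3 = 1.264942
T_{2}^{(2)} = 1.264942 + (1.264942 − 1.215360)/15 = 1.268247

1.2682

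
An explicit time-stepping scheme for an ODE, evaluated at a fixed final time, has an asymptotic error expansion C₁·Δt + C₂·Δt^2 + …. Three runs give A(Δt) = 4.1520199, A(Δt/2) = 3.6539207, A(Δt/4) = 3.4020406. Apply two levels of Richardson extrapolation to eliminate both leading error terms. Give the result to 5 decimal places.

3.14827

First eliminate the Δt term (factor 2^1 = 2):
  B₁ = (2·3.6539207 − 4.1520199)/1 = 3.1558215
  B₂ = (2·3.4020406 − 3.6539207)/1 = 3.1501605
Then eliminate the Δt^2 term (factor 2^2 = 4):
  (4·3.1501605 − 3.1558215)/3 = 3.1482735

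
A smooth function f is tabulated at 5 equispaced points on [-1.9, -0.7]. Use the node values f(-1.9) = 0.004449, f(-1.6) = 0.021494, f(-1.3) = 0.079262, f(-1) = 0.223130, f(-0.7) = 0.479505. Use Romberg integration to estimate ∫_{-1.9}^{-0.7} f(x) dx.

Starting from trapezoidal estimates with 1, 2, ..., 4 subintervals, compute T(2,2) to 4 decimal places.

T(0,0) (trapezoid, 1 panel, h=1.2000): 0.290372
T(1,0) (trapezoid, 2 panels, h=0.6000): 0.192743
T(2,0) (trapezoid, 4 panels, h=0.3000): 0.169759
T(1,1) = 0.192743 + (0.192743 − 0.290372)/3 = 0.160200
T(2,1) = 0.169759 + (0.169759 − 0.192743)/3 = 0.162098
T(2,2) = 0.162098 + (0.162098 − 0.160200)/15 = 0.162225

0.1622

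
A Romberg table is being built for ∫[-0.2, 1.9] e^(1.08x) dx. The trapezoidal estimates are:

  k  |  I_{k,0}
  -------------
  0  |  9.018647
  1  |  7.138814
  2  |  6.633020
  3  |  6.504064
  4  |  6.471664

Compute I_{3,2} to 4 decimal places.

6.4609

I_{2,1} = 6.633020 + (6.633020 − 7.138814)/3 = 6.464422
I_{3,1} = 6.504064 + (6.504064 − 6.633020)/3 = 6.461079
I_{3,2} = (16·6.461079 − 6.464422) / 15 = 6.460856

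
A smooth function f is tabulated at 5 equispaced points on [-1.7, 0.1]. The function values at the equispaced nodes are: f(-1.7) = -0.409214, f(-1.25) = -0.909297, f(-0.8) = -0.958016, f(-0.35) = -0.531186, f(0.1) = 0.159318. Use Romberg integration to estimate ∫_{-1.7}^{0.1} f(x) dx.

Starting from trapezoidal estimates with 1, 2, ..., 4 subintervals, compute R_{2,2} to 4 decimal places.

-1.1868

R_{0,0} (trapezoid, 1 panel, h=1.8000): -0.224906
R_{1,0} (trapezoid, 2 panels, h=0.9000): -0.974668
R_{2,0} (trapezoid, 4 panels, h=0.4500): -1.135551
R_{1,1} = -0.974668 + (-0.974668 − (-0.224906))/3 = -1.224589
R_{2,1} = -1.135551 + (-1.135551 − (-0.974668))/3 = -1.189179
R_{2,2} = -1.189179 + (-1.189179 − (-1.224589))/15 = -1.186818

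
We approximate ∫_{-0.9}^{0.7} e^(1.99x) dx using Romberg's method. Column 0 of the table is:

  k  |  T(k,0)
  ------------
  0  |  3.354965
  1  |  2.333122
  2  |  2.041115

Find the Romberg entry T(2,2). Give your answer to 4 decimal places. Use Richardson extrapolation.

1.9405

T(1,1) = (4·2.333122 − 3.354965) / 3 = 1.992508
T(2,1) = (4·2.041115 − 2.333122) / 3 = 1.943779
T(2,2) = (16·1.943779 − 1.992508) / 15 = 1.940530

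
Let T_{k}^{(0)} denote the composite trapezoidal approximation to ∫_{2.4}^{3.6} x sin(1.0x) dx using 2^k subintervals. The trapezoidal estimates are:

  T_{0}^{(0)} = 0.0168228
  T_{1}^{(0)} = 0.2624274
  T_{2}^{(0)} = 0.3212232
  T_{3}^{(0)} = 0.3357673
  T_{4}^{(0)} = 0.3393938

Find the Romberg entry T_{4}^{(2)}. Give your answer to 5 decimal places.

0.34060

Richardson extrapolation on the trapezoidal column (denominator 4−1=3):
T_{3}^{(1)} = (4·0.3357673 − 0.3212232) / 3 = 0.3406153
T_{4}^{(1)} = 0.3393938 + (0.3393938 − 0.3357673)/3 = 0.3406026
T_{4}^{(2)} = (16·0.3406026 − 0.3406153) / 15 = 0.3406018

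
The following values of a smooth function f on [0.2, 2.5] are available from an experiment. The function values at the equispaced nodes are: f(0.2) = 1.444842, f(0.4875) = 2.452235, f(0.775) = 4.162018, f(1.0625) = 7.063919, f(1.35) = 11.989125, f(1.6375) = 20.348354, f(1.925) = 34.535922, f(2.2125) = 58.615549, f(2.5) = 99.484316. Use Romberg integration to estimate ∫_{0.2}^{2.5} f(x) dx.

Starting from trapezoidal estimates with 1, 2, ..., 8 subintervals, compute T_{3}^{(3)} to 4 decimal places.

T_{0}^{(0)} (trapezoid, 1 panel, h=2.3000): 116.068532
T_{1}^{(0)} (trapezoid, 2 panels, h=1.1500): 71.821760
T_{2}^{(0)} (trapezoid, 4 panels, h=0.5750): 58.162195
T_{3}^{(0)} (trapezoid, 8 panels, h=0.2875): 54.519114
T_{1}^{(1)} = 71.821760 + (71.821760 − 116.068532)/3 = 57.072836
T_{2}^{(1)} = 58.162195 + (58.162195 − 71.821760)/3 = 53.609007
T_{3}^{(1)} = 54.519114 + (54.519114 − 58.162195)/3 = 53.304754
T_{2}^{(2)} = 53.609007 + (53.609007 − 57.072836)/15 = 53.378085
T_{3}^{(2)} = 53.304754 + (53.304754 − 53.609007)/15 = 53.284470
T_{3}^{(3)} = 53.284470 + (53.284470 − 53.378085)/63 = 53.282984

53.2830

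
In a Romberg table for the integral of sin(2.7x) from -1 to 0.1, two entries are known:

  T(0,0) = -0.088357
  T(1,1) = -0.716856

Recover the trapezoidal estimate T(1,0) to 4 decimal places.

-0.5597

From T(1,1) = (4·T(1,0) − T(0,0))/3, solve for T(1,0):
4·T(1,0) = 3·(-0.716856) + (-0.088357) = -2.238925
T(1,0) = -0.559731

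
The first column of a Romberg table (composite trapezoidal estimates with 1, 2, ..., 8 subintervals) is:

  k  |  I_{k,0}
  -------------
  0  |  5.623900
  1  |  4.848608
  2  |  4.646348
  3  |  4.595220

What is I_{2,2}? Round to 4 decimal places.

4.5782

I_{1,1} = (4·4.848608 − 5.623900) / 3 = 4.590177
I_{2,1} = (4·4.646348 − 4.848608) / 3 = 4.578928
I_{2,2} = (16·4.578928 − 4.590177) / 15 = 4.578178
(Column j=1 coincides with Simpson's rule on the same nodes.)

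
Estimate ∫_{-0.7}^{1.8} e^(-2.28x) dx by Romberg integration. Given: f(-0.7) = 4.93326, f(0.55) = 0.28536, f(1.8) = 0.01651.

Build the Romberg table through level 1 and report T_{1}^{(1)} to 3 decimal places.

T_{0}^{(0)} (trapezoid, 1 panel, h=2.5000): 6.18721
T_{1}^{(0)} (trapezoid, 2 panels, h=1.2500): 3.45031
T_{1}^{(1)} = 3.45031 + (3.45031 − 6.18721)/3 = 2.53801

2.538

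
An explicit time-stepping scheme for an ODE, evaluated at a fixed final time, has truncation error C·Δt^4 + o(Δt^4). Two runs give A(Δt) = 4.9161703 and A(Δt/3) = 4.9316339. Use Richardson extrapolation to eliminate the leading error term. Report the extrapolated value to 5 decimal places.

Extrapolated value = (81·A(Δt/3) − A(Δt)) / (81 − 1)
= (81·4.9316339 − 4.9161703) / 80
= 394.5461756 / 80 = 4.9318272

4.93183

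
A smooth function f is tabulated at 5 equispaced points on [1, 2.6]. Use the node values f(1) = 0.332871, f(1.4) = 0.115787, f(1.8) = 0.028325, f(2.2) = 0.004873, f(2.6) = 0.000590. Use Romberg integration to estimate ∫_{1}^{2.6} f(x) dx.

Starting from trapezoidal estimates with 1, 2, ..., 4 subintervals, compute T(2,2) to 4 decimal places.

0.1162

T(0,0) (trapezoid, 1 panel, h=1.6000): 0.266769
T(1,0) (trapezoid, 2 panels, h=0.8000): 0.156044
T(2,0) (trapezoid, 4 panels, h=0.4000): 0.126286
T(1,1) = 0.156044 + (0.156044 − 0.266769)/3 = 0.119136
T(2,1) = 0.126286 + (0.126286 − 0.156044)/3 = 0.116367
T(2,2) = 0.116367 + (0.116367 − 0.119136)/15 = 0.116182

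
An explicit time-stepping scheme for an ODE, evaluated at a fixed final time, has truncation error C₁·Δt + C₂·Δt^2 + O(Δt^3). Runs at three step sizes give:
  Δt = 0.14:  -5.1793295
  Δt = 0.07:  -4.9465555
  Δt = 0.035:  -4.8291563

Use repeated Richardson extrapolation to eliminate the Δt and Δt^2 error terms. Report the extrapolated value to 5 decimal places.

First eliminate the Δt term (factor 2^1 = 2):
  B₁ = (2·(-4.9465555) − (-5.1793295))/1 = -4.7137815
  B₂ = (2·(-4.8291563) − (-4.9465555))/1 = -4.7117571
Then eliminate the Δt^2 term (factor 2^2 = 4):
  (4·(-4.7117571) − (-4.7137815))/3 = -4.7110823

-4.71108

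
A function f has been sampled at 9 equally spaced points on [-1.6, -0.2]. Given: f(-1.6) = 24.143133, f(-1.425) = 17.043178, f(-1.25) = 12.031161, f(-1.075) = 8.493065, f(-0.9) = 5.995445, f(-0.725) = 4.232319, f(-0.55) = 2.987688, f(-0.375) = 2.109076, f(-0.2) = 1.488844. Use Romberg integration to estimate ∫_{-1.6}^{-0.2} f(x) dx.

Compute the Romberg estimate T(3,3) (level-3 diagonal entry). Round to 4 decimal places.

T(0,0) (trapezoid, 1 panel, h=1.4000): 17.942384
T(1,0) (trapezoid, 2 panels, h=0.7000): 13.168003
T(2,0) (trapezoid, 4 panels, h=0.3500): 11.840599
T(3,0) (trapezoid, 8 panels, h=0.1750): 11.498886
T(1,1) = 13.168003 + (13.168003 − 17.942384)/3 = 11.576543
T(2,1) = 11.840599 + (11.840599 − 13.168003)/3 = 11.398131
T(3,1) = 11.498886 + (11.498886 − 11.840599)/3 = 11.384982
T(2,2) = 11.398131 + (11.398131 − 11.576543)/15 = 11.386237
T(3,2) = 11.384982 + (11.384982 − 11.398131)/15 = 11.384105
T(3,3) = 11.384105 + (11.384105 − 11.386237)/63 = 11.384071

11.3841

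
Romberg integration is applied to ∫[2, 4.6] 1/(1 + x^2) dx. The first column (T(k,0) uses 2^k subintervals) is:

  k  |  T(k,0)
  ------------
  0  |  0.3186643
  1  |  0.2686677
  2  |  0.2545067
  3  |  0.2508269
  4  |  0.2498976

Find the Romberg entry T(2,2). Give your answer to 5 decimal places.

T(1,1) = 0.2686677 + (0.2686677 − 0.3186643)/3 = 0.2520022
T(2,1) = (4·0.2545067 − 0.2686677) / 3 = 0.2497864
T(2,2) = (16·0.2497864 − 0.2520022) / 15 = 0.2496387

0.24964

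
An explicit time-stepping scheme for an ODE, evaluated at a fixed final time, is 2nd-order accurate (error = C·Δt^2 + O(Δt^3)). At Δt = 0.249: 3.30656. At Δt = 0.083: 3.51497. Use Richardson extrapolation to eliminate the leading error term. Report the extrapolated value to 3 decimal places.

Extrapolated value = (9·A(Δt/3) − A(Δt)) / (9 − 1)
= (9·3.51497 − 3.30656) / 8
= 28.32817 / 8 = 3.54102

3.541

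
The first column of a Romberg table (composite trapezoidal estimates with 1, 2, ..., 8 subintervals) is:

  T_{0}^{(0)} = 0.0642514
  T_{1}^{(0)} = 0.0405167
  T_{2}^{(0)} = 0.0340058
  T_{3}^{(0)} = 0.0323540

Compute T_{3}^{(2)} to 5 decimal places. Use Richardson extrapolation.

Richardson extrapolation on the trapezoidal column (denominator 4−1=3):
T_{2}^{(1)} = 0.0340058 + (0.0340058 − 0.0405167)/3 = 0.0318355
T_{3}^{(1)} = (4·0.0323540 − 0.0340058) / 3 = 0.0318034
T_{3}^{(2)} = (16·0.0318034 − 0.0318355) / 15 = 0.0318013

0.03180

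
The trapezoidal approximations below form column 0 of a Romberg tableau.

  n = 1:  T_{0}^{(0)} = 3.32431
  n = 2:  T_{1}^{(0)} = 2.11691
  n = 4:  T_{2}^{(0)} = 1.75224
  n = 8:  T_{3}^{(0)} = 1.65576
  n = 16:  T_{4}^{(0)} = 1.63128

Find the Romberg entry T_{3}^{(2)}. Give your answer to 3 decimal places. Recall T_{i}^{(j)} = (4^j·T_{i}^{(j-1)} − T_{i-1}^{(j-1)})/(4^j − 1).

1.623

T_{2}^{(1)} = (4·1.75224 − 2.11691) / 3 = 1.63068
T_{3}^{(1)} = (4·1.65576 − 1.75224) / 3 = 1.62360
T_{3}^{(2)} = (16·1.62360 − 1.63068) / 15 = 1.62313
(Column j=1 coincides with Simpson's rule on the same nodes.)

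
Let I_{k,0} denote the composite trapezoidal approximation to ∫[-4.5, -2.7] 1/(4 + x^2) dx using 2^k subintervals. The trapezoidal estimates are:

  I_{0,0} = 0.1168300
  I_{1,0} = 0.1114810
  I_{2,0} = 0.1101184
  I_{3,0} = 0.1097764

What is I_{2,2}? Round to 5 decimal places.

Richardson extrapolation on the trapezoidal column (denominator 4−1=3):
I_{1,1} = (4·0.1114810 − 0.1168300) / 3 = 0.1096980
I_{2,1} = (4·0.1101184 − 0.1114810) / 3 = 0.1096642
I_{2,2} = (16·0.1096642 − 0.1096980) / 15 = 0.1096619
(Column j=1 coincides with Simpson's rule on the same nodes.)

0.10966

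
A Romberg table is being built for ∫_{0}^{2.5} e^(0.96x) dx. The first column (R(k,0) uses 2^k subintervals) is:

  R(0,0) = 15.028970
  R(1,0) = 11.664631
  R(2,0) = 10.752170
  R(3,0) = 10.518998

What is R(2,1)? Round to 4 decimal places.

Richardson extrapolation on the trapezoidal column (denominator 4−1=3):
R(2,1) = (4·10.752170 − 11.664631) / 3 = 10.448016

10.4480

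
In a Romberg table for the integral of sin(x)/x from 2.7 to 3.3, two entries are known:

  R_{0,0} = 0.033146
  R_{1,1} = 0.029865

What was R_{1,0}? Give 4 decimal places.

From R_{1,1} = (4·R_{1,0} − R_{0,0})/3, solve for R_{1,0}:
4·R_{1,0} = 3·0.029865 + 0.033146 = 0.122741
R_{1,0} = 0.030685

0.0307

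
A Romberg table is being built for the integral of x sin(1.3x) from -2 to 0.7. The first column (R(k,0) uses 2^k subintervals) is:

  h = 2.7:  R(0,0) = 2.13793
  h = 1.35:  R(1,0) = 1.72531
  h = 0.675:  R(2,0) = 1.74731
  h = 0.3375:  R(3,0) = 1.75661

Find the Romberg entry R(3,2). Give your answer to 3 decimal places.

1.760

R(2,1) = 1.74731 + (1.74731 − 1.72531)/3 = 1.75464
R(3,1) = (4·1.75661 − 1.74731) / 3 = 1.75971
R(3,2) = 1.75971 + (1.75971 − 1.75464)/15 = 1.76005
(Column j=1 coincides with Simpson's rule on the same nodes.)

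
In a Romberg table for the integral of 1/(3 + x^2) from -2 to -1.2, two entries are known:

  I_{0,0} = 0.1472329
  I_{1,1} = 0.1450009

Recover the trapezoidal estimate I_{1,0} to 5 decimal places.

0.14556

From I_{1,1} = (4·I_{1,0} − I_{0,0})/3, solve for I_{1,0}:
4·I_{1,0} = 3·0.1450009 + 0.1472329 = 0.5822356
I_{1,0} = 0.1455589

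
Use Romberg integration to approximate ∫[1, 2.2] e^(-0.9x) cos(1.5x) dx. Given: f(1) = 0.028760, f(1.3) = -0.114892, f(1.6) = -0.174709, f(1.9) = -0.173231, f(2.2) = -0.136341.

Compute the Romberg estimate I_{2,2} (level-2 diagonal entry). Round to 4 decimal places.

-0.1609

I_{0,0} (trapezoid, 1 panel, h=1.2000): -0.064549
I_{1,0} (trapezoid, 2 panels, h=0.6000): -0.137100
I_{2,0} (trapezoid, 4 panels, h=0.3000): -0.154987
I_{1,1} = -0.137100 + (-0.137100 − (-0.064549))/3 = -0.161284
I_{2,1} = -0.154987 + (-0.154987 − (-0.137100))/3 = -0.160949
I_{2,2} = -0.160949 + (-0.160949 − (-0.161284))/15 = -0.160927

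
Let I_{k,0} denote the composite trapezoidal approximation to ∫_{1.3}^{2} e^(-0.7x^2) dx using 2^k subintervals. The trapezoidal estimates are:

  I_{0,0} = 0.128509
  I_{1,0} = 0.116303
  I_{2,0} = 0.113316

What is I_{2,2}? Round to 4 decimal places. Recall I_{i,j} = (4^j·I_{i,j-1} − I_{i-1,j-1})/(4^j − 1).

I_{1,1} = (4·0.116303 − 0.128509) / 3 = 0.112234
I_{2,1} = (4·0.113316 − 0.116303) / 3 = 0.112320
I_{2,2} = (16·0.112320 − 0.112234) / 15 = 0.112326

0.1123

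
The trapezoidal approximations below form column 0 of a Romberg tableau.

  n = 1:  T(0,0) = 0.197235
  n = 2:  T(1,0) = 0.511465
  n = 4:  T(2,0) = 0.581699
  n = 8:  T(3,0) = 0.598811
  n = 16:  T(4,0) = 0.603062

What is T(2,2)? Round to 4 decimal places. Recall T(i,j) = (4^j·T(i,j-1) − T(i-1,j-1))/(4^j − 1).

Richardson extrapolation on the trapezoidal column (denominator 4−1=3):
T(1,1) = (4·0.511465 − 0.197235) / 3 = 0.616208
T(2,1) = (4·0.581699 − 0.511465) / 3 = 0.605110
T(2,2) = 0.605110 + (0.605110 − 0.616208)/15 = 0.604370
(Column j=1 coincides with Simpson's rule on the same nodes.)

0.6044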